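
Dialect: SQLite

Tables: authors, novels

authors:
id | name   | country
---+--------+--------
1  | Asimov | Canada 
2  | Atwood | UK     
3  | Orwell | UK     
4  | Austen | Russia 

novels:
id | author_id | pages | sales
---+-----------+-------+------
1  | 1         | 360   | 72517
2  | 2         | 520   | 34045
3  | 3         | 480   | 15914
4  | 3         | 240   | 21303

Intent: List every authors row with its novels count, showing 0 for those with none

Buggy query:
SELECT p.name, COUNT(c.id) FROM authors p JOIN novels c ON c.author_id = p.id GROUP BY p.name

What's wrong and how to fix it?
Bug: An inner join excludes parents with zero children

Fix: Switch to LEFT JOIN to retain unmatched parent rows

Corrected query:
SELECT p.name, COUNT(c.id) FROM authors p LEFT JOIN novels c ON c.author_id = p.id GROUP BY p.name

Result:
name   | COUNT(c.id)
-------+------------
Asimov | 1          
Atwood | 1          
Austen | 0          
Orwell | 2          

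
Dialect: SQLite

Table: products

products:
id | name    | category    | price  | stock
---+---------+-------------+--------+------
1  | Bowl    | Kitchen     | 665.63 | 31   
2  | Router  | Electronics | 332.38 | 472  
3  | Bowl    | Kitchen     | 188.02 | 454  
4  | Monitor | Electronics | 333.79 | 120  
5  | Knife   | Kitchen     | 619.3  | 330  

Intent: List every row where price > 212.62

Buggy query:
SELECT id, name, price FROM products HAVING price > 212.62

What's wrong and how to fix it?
Bug: HAVING filters the output of aggregation, but this query has no GROUP BY and no aggregate functions, so SQLite rejects it (HAVING clause on a non-aggregate query); the condition here is per row

Fix: Replace HAVING with WHERE since the condition applies to individual rows

Corrected query:
SELECT id, name, price FROM products WHERE price > 212.62

Result:
id | name    | price 
---+---------+-------
1  | Bowl    | 665.63
2  | Router  | 332.38
4  | Monitor | 333.79
5  | Knife   | 619.3 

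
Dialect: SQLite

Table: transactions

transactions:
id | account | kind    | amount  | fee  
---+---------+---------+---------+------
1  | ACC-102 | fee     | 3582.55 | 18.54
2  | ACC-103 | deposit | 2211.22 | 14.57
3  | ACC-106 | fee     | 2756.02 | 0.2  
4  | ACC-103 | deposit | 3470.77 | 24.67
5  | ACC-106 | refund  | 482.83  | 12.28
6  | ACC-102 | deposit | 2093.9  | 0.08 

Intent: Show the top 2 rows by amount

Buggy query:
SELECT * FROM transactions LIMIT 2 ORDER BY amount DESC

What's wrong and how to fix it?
Bug: ORDER BY cannot follow LIMIT; LIMIT is the final clause

Fix: Swap the clauses: ORDER BY first, then LIMIT

Corrected query:
SELECT * FROM transactions ORDER BY amount DESC LIMIT 2

Result:
id | account | kind    | amount  | fee  
---+---------+---------+---------+------
1  | ACC-102 | fee     | 3582.55 | 18.54
4  | ACC-103 | deposit | 3470.77 | 24.67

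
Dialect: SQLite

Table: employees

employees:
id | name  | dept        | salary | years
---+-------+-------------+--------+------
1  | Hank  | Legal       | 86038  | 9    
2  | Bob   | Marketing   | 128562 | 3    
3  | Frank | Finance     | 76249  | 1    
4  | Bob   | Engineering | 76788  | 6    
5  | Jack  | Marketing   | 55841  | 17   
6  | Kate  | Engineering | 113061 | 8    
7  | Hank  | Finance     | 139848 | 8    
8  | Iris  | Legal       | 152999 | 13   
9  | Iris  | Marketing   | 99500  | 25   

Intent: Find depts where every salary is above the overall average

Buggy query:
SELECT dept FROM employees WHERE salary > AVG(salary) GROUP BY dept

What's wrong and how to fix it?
Bug: AVG() is an aggregate; it can't sit directly in WHERE

Fix: Use a subquery for AVG and a HAVING MIN(...) filter so the condition holds for every row in the group

Corrected query:
SELECT dept FROM employees GROUP BY dept HAVING MIN(salary) > (SELECT AVG(salary) FROM employees)

Result:
(no rows)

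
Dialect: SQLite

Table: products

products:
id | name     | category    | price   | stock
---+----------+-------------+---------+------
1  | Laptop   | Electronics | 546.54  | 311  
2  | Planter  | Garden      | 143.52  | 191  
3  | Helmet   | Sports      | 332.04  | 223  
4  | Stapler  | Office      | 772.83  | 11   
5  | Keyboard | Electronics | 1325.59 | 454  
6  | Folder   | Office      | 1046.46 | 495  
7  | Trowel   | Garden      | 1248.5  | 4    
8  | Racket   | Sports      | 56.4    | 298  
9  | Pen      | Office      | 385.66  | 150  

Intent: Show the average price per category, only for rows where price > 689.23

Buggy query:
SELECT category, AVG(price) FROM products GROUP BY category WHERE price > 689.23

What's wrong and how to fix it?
Bug: Row-level WHERE must come before GROUP BY in the clause order

Fix: Move the WHERE clause before GROUP BY

Corrected query:
SELECT category, AVG(price) FROM products WHERE price > 689.23 GROUP BY category

Result:
category    | AVG(price)
------------+-----------
Electronics | 1325.59   
Garden      | 1248.5    
Office      | 909.645   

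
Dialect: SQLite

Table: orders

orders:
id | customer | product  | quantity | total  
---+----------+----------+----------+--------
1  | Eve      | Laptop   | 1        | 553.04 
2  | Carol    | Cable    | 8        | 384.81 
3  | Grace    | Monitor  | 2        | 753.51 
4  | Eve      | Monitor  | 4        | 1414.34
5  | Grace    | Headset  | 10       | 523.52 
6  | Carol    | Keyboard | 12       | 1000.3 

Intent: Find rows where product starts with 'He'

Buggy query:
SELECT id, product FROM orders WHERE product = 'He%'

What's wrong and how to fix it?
Bug: '=' compares the literal string including the % character; pattern matching needs LIKE

Fix: Use LIKE for wildcard pattern matching

Corrected query:
SELECT id, product FROM orders WHERE product LIKE 'He%'

Result:
id | product
---+--------
5  | Headset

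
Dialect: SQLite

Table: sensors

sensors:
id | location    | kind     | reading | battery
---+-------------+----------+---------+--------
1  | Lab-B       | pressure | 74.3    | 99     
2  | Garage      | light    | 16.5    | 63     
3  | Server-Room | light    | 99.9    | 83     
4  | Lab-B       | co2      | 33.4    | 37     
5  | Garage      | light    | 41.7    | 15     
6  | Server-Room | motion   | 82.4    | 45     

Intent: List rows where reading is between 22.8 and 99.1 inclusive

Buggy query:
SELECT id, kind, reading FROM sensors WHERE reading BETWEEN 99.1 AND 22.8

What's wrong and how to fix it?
Bug: BETWEEN expects the lower bound first; with 99.1 AND 22.8 the range is empty

Fix: Swap the bounds so the smaller value comes first

Corrected query:
SELECT id, kind, reading FROM sensors WHERE reading BETWEEN 22.8 AND 99.1

Result:
id | kind     | reading
---+----------+--------
1  | pressure | 74.3   
4  | co2      | 33.4   
5  | light    | 41.7   
6  | motion   | 82.4   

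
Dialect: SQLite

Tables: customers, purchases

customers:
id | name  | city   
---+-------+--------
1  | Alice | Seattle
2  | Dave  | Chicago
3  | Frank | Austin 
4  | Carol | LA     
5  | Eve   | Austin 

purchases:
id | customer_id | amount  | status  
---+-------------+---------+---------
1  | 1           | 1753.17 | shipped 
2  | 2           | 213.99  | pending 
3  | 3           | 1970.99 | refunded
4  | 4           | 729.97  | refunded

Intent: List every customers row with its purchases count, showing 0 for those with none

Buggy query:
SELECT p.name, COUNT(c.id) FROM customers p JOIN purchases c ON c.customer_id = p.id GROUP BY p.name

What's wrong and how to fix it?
Bug: An inner join excludes parents with zero children

Fix: Use LEFT JOIN so parents without children still appear (COUNT(c.id) gives 0)

Corrected query:
SELECT p.name, COUNT(c.id) FROM customers p LEFT JOIN purchases c ON c.customer_id = p.id GROUP BY p.name

Result:
name  | COUNT(c.id)
------+------------
Alice | 1          
Carol | 1          
Dave  | 1          
Eve   | 0          
Frank | 1          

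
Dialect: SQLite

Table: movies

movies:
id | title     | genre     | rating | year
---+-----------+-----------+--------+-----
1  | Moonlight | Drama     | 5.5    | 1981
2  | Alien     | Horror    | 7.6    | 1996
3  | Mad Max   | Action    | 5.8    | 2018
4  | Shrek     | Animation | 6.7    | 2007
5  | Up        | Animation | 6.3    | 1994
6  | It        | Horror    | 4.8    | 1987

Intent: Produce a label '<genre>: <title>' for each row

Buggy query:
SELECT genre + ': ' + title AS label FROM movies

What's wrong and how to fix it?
Bug: SQLite uses || for string concatenation; + coerces text to numbers (yielding 0)

Fix: Replace + with || to concatenate text

Corrected query:
SELECT genre || ': ' || title AS label FROM movies

Result:
label           
----------------
Drama: Moonlight
Horror: Alien   
Action: Mad Max 
Animation: Shrek
Animation: Up   
Horror: It      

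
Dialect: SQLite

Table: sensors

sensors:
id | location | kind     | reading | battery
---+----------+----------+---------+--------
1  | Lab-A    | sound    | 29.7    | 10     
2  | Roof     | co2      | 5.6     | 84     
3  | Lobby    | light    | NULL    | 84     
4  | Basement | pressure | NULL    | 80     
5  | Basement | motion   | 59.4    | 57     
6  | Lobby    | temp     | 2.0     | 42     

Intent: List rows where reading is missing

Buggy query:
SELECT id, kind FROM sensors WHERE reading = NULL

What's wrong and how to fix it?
Bug: Comparing to NULL with '=' never matches; NULL = NULL is unknown, not true

Fix: Replace '= NULL' with 'IS NULL'

Corrected query:
SELECT id, kind FROM sensors WHERE reading IS NULL

Result:
id | kind    
---+---------
3  | light   
4  | pressure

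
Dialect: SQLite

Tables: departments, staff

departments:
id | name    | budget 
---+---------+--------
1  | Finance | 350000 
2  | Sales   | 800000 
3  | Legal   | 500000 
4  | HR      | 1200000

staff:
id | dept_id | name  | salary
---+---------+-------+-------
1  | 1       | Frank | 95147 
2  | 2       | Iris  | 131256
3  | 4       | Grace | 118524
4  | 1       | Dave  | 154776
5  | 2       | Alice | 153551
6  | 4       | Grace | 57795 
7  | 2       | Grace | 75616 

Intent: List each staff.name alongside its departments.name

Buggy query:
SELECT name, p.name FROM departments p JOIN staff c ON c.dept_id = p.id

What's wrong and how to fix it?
Bug: Both tables have a 'name' column; the unqualified reference is ambiguous

Fix: Qualify the column with its table alias (c.name)

Corrected query:
SELECT c.name, p.name FROM departments p JOIN staff c ON c.dept_id = p.id

Result:
name  | name   
------+--------
Frank | Finance
Iris  | Sales  
Grace | HR     
Dave  | Finance
Alice | Sales  
Grace | HR     
Grace | Sales  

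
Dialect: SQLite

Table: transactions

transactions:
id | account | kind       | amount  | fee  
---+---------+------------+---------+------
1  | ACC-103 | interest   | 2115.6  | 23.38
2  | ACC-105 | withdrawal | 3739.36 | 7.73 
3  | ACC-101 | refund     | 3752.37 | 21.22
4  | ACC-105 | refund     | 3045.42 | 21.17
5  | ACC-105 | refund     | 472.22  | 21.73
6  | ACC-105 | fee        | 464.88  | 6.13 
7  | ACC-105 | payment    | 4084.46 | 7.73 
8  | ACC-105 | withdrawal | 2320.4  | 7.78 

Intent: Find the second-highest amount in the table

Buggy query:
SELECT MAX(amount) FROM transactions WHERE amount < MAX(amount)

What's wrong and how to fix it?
Bug: MAX(amount) on the right of the comparison is an aggregate-in-WHERE error

Fix: Compute the overall MAX in a subquery, then take MAX of rows below it

Corrected query:
SELECT MAX(amount) FROM transactions WHERE amount < (SELECT MAX(amount) FROM transactions)

Result:
MAX(amount)
-----------
3752.37    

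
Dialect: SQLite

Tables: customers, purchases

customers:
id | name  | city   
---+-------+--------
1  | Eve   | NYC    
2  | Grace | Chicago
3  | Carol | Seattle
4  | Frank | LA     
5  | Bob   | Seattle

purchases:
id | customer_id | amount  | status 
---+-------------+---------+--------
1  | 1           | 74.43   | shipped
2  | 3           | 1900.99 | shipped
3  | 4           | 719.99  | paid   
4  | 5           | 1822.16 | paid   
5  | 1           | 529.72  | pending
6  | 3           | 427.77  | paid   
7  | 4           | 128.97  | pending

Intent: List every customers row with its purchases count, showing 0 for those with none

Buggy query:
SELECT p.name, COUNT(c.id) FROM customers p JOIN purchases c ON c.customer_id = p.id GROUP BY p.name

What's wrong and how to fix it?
Bug: An inner join excludes parents with zero children

Fix: Use LEFT JOIN so parents without children still appear (COUNT(c.id) gives 0)

Corrected query:
SELECT p.name, COUNT(c.id) FROM customers p LEFT JOIN purchases c ON c.customer_id = p.id GROUP BY p.name

Result:
name  | COUNT(c.id)
------+------------
Bob   | 1          
Carol | 2          
Eve   | 2          
Frank | 2          
Grace | 0          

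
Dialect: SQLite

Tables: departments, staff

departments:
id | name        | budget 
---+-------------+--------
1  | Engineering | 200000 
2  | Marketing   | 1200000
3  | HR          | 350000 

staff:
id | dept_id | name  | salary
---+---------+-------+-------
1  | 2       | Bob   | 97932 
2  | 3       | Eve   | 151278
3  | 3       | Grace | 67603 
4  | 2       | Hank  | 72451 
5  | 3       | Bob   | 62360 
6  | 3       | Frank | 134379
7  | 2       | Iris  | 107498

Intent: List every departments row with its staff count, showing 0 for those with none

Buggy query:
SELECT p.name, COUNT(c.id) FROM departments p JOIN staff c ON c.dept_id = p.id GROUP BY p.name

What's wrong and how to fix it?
Bug: INNER JOIN drops departments rows that have no matching staff rows

Fix: Switch to LEFT JOIN to retain unmatched parent rows

Corrected query:
SELECT p.name, COUNT(c.id) FROM departments p LEFT JOIN staff c ON c.dept_id = p.id GROUP BY p.name

Result:
name        | COUNT(c.id)
------------+------------
Engineering | 0          
HR          | 4          
Marketing   | 3          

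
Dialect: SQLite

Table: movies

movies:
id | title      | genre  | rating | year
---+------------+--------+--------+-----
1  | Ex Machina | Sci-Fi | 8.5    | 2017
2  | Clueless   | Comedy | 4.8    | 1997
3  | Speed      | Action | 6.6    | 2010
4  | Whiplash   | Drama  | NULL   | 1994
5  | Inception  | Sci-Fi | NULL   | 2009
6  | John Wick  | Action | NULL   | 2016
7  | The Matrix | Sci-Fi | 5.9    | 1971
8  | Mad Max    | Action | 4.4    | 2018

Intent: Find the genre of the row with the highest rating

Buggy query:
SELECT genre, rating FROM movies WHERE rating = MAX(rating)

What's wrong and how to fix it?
Bug: WHERE is evaluated per row; an aggregate over the whole table isn't defined there

Fix: Wrap MAX in a scalar subquery so WHERE compares against a single value

Corrected query:
SELECT genre, rating FROM movies WHERE rating = (SELECT MAX(rating) FROM movies)

Result:
genre  | rating
-------+-------
Sci-Fi | 8.5   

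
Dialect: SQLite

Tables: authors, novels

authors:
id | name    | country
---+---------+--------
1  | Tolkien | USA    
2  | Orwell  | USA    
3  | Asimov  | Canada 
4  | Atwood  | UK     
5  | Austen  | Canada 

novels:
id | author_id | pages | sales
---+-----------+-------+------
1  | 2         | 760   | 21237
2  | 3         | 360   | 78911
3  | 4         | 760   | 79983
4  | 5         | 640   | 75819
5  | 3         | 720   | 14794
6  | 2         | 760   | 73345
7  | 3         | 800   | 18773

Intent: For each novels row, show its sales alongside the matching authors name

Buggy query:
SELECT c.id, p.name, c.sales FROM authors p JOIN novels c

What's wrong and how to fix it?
Bug: JOIN with no ON clause produces a cartesian product; every novels row pairs with every authors row

Fix: Add ON c.author_id = p.id to the JOIN

Corrected query:
SELECT c.id, p.name, c.sales FROM authors p JOIN novels c ON c.author_id = p.id

Result:
id | name   | sales
---+--------+------
1  | Orwell | 21237
2  | Asimov | 78911
3  | Atwood | 79983
4  | Austen | 75819
5  | Asimov | 14794
6  | Orwell | 73345
7  | Asimov | 18773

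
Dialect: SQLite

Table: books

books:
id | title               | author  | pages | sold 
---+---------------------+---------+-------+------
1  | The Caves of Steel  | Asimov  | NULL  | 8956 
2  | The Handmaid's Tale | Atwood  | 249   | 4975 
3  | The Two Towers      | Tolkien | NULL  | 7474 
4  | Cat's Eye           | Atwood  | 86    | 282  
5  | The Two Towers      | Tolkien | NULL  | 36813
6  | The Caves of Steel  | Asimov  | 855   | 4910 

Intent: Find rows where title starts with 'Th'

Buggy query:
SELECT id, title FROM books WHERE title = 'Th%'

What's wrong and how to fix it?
Bug: '=' compares the literal string including the % character; pattern matching needs LIKE

Fix: Replace '=' with LIKE so 'Th%' is treated as a pattern

Corrected query:
SELECT id, title FROM books WHERE title LIKE 'Th%'

Result:
id | title              
---+--------------------
1  | The Caves of Steel 
2  | The Handmaid's Tale
3  | The Two Towers     
5  | The Two Towers     
6  | The Caves of Steel 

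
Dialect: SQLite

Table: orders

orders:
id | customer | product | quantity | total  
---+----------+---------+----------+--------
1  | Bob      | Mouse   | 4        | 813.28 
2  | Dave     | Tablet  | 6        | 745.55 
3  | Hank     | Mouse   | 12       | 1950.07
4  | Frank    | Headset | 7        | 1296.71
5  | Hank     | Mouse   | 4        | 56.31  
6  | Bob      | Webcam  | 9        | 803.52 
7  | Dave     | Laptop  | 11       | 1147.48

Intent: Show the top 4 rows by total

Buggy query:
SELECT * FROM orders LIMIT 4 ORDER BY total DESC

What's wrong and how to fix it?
Bug: ORDER BY cannot follow LIMIT; LIMIT is the final clause

Fix: Swap the clauses: ORDER BY first, then LIMIT

Corrected query:
SELECT * FROM orders ORDER BY total DESC LIMIT 4

Result:
id | customer | product | quantity | total  
---+----------+---------+----------+--------
3  | Hank     | Mouse   | 12       | 1950.07
4  | Frank    | Headset | 7        | 1296.71
7  | Dave     | Laptop  | 11       | 1147.48
1  | Bob      | Mouse   | 4        | 813.28 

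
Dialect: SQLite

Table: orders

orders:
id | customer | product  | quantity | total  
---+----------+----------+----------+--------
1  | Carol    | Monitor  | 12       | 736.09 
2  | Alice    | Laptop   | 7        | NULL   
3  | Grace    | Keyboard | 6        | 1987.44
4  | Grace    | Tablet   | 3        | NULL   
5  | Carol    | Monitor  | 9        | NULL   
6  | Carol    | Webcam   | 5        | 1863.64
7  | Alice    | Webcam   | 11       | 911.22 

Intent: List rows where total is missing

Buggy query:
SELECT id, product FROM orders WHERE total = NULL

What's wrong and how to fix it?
Bug: '= NULL' is always unknown in SQL three-valued logic, so no rows match

Fix: Use IS NULL to test for NULL

Corrected query:
SELECT id, product FROM orders WHERE total IS NULL

Result:
id | product
---+--------
2  | Laptop 
4  | Tablet 
5  | Monitor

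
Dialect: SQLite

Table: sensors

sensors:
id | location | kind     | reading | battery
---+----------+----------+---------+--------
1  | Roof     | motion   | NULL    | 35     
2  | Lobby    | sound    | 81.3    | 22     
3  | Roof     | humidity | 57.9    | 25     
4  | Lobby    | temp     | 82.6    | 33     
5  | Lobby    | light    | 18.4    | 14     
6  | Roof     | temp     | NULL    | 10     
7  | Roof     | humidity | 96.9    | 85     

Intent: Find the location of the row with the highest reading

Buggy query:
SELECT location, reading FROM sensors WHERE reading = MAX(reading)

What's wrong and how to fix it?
Bug: WHERE is evaluated per row; an aggregate over the whole table isn't defined there

Fix: Use a subquery: WHERE reading = (SELECT MAX(reading) FROM sensors)

Corrected query:
SELECT location, reading FROM sensors WHERE reading = (SELECT MAX(reading) FROM sensors)

Result:
location | reading
---------+--------
Roof     | 96.9   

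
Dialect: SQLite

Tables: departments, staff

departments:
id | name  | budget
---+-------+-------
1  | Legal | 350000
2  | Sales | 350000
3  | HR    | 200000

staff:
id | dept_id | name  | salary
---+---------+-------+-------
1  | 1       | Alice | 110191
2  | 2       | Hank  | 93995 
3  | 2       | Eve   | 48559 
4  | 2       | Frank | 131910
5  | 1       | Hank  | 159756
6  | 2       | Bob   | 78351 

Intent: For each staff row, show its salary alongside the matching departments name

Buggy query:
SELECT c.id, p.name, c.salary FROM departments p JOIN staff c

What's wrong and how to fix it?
Bug: JOIN with no ON clause produces a cartesian product; every staff row pairs with every departments row

Fix: Specify the join condition linking the foreign key to the parent id

Corrected query:
SELECT c.id, p.name, c.salary FROM departments p JOIN staff c ON c.dept_id = p.id

Result:
id | name  | salary
---+-------+-------
1  | Legal | 110191
2  | Sales | 93995 
3  | Sales | 48559 
4  | Sales | 131910
5  | Legal | 159756
6  | Sales | 78351 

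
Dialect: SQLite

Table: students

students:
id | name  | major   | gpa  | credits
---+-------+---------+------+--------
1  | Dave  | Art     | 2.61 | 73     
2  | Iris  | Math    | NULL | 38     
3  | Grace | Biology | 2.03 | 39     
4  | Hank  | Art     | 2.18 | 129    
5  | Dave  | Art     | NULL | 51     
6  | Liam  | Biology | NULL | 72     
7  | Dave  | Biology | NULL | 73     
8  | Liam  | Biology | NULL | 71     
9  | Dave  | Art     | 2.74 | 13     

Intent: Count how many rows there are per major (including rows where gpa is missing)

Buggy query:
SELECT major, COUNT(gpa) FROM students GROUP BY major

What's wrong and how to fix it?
Bug: COUNT(gpa) skips NULLs, so groups with missing gpa are undercounted

Fix: Use COUNT(*) to count all rows regardless of NULL

Corrected query:
SELECT major, COUNT(*) FROM students GROUP BY major

Result:
major   | COUNT(*)
--------+---------
Art     | 4       
Biology | 4       
Math    | 1       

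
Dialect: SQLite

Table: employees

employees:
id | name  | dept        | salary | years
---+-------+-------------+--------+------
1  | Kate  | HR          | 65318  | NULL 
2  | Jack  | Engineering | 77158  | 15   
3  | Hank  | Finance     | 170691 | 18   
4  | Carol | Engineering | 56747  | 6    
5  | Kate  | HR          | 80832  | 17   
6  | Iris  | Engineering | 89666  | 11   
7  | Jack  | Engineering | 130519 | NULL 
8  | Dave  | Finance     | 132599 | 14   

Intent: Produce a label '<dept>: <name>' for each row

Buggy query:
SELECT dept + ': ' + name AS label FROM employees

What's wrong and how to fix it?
Bug: '+' is numeric addition; on text columns SQLite converts them to 0 instead of concatenating

Fix: Use the || operator for string concatenation

Corrected query:
SELECT dept || ': ' || name AS label FROM employees

Result:
label             
------------------
HR: Kate          
Engineering: Jack 
Finance: Hank     
Engineering: Carol
HR: Kate          
Engineering: Iris 
Engineering: Jack 
Finance: Dave     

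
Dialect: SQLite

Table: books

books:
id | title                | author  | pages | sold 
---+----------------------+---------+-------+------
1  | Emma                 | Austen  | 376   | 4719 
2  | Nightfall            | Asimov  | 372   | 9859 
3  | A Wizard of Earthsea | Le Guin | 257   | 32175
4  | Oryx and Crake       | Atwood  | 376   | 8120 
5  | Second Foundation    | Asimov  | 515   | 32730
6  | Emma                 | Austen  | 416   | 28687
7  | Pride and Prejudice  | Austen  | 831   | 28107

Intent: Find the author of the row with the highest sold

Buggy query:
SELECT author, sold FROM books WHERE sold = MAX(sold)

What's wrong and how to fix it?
Bug: MAX(sold) is an aggregate and cannot be used directly in WHERE

Fix: Wrap MAX in a scalar subquery so WHERE compares against a single value

Corrected query:
SELECT author, sold FROM books WHERE sold = (SELECT MAX(sold) FROM books)

Result:
author | sold 
-------+------
Asimov | 32730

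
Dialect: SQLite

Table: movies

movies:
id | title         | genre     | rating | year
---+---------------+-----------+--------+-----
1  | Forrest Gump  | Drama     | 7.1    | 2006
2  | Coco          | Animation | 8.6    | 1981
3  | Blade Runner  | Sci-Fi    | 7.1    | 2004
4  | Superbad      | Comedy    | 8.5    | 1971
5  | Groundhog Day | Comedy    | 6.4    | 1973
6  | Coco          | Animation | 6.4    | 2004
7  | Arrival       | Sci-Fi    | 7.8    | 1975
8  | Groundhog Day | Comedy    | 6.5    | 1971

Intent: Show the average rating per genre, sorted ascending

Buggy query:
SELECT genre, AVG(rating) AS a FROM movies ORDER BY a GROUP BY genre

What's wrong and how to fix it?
Bug: ORDER BY appears before GROUP BY; SQL clause order requires GROUP BY first

Fix: Move ORDER BY to the end, after GROUP BY

Corrected query:
SELECT genre, AVG(rating) AS a FROM movies GROUP BY genre ORDER BY a

Result:
genre     | a       
----------+---------
Drama     | 7.1     
Comedy    | 7.133333
Sci-Fi    | 7.45    
Animation | 7.5     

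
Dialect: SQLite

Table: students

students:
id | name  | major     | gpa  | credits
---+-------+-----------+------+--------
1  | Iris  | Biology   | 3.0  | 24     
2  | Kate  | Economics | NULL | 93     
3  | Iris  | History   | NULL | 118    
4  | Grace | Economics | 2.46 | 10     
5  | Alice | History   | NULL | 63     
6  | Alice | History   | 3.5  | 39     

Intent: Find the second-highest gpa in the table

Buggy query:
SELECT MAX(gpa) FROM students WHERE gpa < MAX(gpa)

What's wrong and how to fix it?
Bug: The inner MAX is an aggregate inside WHERE, which is not allowed

Fix: Compute the overall MAX in a subquery, then take MAX of rows below it

Corrected query:
SELECT MAX(gpa) FROM students WHERE gpa < (SELECT MAX(gpa) FROM students)

Result:
MAX(gpa)
--------
3       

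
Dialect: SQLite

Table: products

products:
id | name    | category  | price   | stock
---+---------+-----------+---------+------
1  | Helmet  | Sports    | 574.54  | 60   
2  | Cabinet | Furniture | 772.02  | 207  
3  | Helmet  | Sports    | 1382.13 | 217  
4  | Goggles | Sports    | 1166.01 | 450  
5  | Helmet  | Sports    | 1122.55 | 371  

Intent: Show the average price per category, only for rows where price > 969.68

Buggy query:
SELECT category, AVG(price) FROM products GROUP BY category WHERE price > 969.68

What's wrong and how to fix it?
Bug: Row-level WHERE must come before GROUP BY in the clause order

Fix: Place WHERE between FROM and GROUP BY

Corrected query:
SELECT category, AVG(price) FROM products WHERE price > 969.68 GROUP BY category

Result:
category | AVG(price) 
---------+------------
Sports   | 1223.563333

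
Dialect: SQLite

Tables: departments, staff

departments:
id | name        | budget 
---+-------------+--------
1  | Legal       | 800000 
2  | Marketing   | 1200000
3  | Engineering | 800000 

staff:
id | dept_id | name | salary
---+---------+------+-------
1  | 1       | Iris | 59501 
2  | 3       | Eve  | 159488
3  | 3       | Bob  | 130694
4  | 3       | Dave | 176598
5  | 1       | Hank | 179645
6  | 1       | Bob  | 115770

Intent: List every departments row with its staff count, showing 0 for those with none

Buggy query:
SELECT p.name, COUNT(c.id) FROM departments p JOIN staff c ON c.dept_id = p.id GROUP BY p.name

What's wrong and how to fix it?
Bug: An inner join excludes parents with zero children

Fix: Switch to LEFT JOIN to retain unmatched parent rows

Corrected query:
SELECT p.name, COUNT(c.id) FROM departments p LEFT JOIN staff c ON c.dept_id = p.id GROUP BY p.name

Result:
name        | COUNT(c.id)
------------+------------
Engineering | 3          
Legal       | 3          
Marketing   | 0          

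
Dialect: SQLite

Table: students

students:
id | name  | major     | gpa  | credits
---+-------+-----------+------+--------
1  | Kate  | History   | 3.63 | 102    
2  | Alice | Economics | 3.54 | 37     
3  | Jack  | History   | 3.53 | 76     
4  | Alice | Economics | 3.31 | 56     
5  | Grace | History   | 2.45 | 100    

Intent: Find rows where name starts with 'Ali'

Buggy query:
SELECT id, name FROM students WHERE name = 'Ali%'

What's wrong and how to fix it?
Bug: '=' compares the literal string including the % character; pattern matching needs LIKE

Fix: Use LIKE for wildcard pattern matching

Corrected query:
SELECT id, name FROM students WHERE name LIKE 'Ali%'

Result:
id | name 
---+------
2  | Alice
4  | Alice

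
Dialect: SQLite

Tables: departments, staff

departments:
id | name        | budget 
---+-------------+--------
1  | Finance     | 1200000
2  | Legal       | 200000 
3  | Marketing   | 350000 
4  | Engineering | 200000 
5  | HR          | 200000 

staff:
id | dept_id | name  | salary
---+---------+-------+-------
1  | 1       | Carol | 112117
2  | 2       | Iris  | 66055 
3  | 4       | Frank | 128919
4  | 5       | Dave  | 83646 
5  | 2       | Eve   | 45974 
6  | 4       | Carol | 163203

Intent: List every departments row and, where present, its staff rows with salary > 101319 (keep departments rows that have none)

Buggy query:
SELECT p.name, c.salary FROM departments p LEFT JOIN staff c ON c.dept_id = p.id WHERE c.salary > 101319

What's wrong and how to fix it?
Bug: Filtering c.salary in WHERE discards the NULL rows produced by LEFT JOIN, turning it into an inner join

Fix: Put 'c.salary > 101319' in the JOIN's ON clause instead of WHERE

Corrected query:
SELECT p.name, c.salary FROM departments p LEFT JOIN staff c ON c.dept_id = p.id AND c.salary > 101319

Result:
name        | salary
------------+-------
Finance     | 112117
Legal       | NULL  
Marketing   | NULL  
Engineering | 128919
Engineering | 163203
HR          | NULL  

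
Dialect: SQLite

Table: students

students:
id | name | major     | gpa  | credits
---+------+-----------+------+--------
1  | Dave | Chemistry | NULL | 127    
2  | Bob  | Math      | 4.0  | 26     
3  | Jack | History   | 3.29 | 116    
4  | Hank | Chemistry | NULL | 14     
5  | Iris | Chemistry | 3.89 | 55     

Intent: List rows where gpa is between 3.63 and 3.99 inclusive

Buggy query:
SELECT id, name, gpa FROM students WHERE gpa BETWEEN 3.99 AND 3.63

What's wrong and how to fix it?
Bug: BETWEEN expects the lower bound first; with 3.99 AND 3.63 the range is empty

Fix: Write BETWEEN 3.63 AND 3.99

Corrected query:
SELECT id, name, gpa FROM students WHERE gpa BETWEEN 3.63 AND 3.99

Result:
id | name | gpa 
---+------+-----
5  | Iris | 3.89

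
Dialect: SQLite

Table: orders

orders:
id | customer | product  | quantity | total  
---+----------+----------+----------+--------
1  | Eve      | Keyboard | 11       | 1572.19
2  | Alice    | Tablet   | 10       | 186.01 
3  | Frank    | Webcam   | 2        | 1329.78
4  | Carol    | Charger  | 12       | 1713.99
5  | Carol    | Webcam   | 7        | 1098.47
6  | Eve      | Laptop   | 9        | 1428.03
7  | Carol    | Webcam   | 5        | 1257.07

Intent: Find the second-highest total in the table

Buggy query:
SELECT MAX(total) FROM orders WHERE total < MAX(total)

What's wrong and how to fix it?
Bug: The inner MAX is an aggregate inside WHERE, which is not allowed

Fix: Put the inner MAX in a scalar subquery

Corrected query:
SELECT MAX(total) FROM orders WHERE total < (SELECT MAX(total) FROM orders)

Result:
MAX(total)
----------
1572.19   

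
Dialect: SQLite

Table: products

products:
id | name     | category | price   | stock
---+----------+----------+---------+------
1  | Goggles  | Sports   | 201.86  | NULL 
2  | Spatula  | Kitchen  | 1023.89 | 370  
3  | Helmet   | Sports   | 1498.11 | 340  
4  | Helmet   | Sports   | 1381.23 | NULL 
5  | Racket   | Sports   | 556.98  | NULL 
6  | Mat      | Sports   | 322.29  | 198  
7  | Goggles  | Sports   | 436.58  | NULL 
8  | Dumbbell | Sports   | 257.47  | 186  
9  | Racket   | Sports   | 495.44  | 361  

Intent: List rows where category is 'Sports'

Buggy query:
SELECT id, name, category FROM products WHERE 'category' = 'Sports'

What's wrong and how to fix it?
Bug: 'category' in single quotes is a string literal, not the column; the comparison is literal-vs-literal and never true

Fix: Remove the quotes around the column name (or use double quotes for an identifier)

Corrected query:
SELECT id, name, category FROM products WHERE category = 'Sports'

Result:
id | name     | category
---+----------+---------
1  | Goggles  | Sports  
3  | Helmet   | Sports  
4  | Helmet   | Sports  
5  | Racket   | Sports  
6  | Mat      | Sports  
7  | Goggles  | Sports  
8  | Dumbbell | Sports  
9  | Racket   | Sports  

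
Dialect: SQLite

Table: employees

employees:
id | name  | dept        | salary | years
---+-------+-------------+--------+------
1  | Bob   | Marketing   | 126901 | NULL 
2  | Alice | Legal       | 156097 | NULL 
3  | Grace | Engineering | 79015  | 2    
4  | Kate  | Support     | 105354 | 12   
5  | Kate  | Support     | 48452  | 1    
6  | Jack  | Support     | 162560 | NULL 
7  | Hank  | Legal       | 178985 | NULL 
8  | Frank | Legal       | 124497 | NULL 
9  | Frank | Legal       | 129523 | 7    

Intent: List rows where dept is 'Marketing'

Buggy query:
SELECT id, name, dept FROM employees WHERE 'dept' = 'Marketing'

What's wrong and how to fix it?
Bug: 'dept' in single quotes is a string literal, not the column; the comparison is literal-vs-literal and never true

Fix: Remove the quotes around the column name (or use double quotes for an identifier)

Corrected query:
SELECT id, name, dept FROM employees WHERE dept = 'Marketing'

Result:
id | name | dept     
---+------+----------
1  | Bob  | Marketing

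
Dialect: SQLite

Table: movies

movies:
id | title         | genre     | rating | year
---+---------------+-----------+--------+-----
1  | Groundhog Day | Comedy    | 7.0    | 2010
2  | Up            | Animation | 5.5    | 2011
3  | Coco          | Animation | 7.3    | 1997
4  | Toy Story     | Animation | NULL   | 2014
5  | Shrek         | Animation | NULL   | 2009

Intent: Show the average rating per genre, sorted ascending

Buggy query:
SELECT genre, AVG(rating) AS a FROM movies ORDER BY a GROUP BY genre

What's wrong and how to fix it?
Bug: ORDER BY appears before GROUP BY; SQL clause order requires GROUP BY first

Fix: Move ORDER BY to the end, after GROUP BY

Corrected query:
SELECT genre, AVG(rating) AS a FROM movies GROUP BY genre ORDER BY a

Result:
genre     | a  
----------+----
Animation | 6.4
Comedy    | 7  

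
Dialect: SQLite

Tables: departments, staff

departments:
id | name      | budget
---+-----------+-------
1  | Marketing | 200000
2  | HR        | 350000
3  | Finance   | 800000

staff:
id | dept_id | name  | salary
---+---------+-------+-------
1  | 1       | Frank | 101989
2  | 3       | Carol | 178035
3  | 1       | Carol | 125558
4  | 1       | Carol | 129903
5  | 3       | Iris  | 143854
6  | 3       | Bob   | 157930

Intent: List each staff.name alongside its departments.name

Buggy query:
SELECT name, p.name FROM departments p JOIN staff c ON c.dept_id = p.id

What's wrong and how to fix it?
Bug: 'name' exists in both joined tables, so the database can't tell which one is meant

Fix: Prefix ambiguous columns with the table alias

Corrected query:
SELECT c.name, p.name FROM departments p JOIN staff c ON c.dept_id = p.id

Result:
name  | name     
------+----------
Frank | Marketing
Carol | Finance  
Carol | Marketing
Carol | Marketing
Iris  | Finance  
Bob   | Finance  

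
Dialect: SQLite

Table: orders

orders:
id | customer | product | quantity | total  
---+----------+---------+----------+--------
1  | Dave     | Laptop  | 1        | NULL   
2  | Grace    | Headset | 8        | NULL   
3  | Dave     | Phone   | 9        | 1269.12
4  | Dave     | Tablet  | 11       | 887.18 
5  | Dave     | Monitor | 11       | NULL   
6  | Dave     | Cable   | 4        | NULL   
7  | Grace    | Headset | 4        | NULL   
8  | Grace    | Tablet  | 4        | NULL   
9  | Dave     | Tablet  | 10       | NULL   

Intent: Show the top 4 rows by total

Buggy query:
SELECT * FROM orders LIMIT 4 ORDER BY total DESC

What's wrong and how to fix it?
Bug: LIMIT must come after ORDER BY

Fix: Swap the clauses: ORDER BY first, then LIMIT

Corrected query:
SELECT * FROM orders ORDER BY total DESC LIMIT 4

Result:
id | customer | product | quantity | total  
---+----------+---------+----------+--------
3  | Dave     | Phone   | 9        | 1269.12
4  | Dave     | Tablet  | 11       | 887.18 
1  | Dave     | Laptop  | 1        | NULL   
2  | Grace    | Headset | 8        | NULL   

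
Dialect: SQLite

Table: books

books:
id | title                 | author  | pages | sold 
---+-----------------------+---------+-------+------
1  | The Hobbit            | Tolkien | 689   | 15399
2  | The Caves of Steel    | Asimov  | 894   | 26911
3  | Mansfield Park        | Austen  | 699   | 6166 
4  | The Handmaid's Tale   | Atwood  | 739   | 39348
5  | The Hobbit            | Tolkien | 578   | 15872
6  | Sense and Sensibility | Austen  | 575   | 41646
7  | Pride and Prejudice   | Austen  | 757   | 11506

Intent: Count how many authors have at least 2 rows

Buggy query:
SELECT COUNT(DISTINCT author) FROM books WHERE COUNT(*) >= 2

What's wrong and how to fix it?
Bug: WHERE filters individual rows, not groups, so a group-level COUNT is invalid there

Fix: Group first with HAVING COUNT(*) >= 2, then COUNT the resulting groups

Corrected query:
SELECT COUNT(*) FROM (SELECT author FROM books GROUP BY author HAVING COUNT(*) >= 2)

Result:
COUNT(*)
--------
2       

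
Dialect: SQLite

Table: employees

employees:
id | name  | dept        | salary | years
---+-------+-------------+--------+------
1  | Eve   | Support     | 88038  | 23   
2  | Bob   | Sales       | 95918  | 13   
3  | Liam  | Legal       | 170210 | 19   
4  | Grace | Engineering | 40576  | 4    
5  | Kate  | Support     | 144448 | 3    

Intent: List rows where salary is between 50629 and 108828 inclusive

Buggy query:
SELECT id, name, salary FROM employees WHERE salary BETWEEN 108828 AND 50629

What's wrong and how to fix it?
Bug: The bounds are reversed; BETWEEN a AND b requires a <= b to match anything

Fix: Swap the bounds so the smaller value comes first

Corrected query:
SELECT id, name, salary FROM employees WHERE salary BETWEEN 50629 AND 108828

Result:
id | name | salary
---+------+-------
1  | Eve  | 88038 
2  | Bob  | 95918 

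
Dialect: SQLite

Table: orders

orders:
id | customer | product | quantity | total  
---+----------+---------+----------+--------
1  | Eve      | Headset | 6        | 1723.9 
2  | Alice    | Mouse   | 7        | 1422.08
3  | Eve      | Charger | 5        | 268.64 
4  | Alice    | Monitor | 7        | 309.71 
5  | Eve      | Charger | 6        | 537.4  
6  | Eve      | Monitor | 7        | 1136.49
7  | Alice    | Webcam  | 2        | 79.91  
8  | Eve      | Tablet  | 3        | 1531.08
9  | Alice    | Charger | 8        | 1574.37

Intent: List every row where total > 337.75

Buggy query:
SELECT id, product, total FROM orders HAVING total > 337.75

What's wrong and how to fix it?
Bug: HAVING filters the output of aggregation, but this query has no GROUP BY and no aggregate functions, so SQLite rejects it (HAVING clause on a non-aggregate query); the condition here is per row

Fix: Replace HAVING with WHERE since the condition applies to individual rows

Corrected query:
SELECT id, product, total FROM orders WHERE total > 337.75

Result:
id | product | total  
---+---------+--------
1  | Headset | 1723.9 
2  | Mouse   | 1422.08
5  | Charger | 537.4  
6  | Monitor | 1136.49
8  | Tablet  | 1531.08
9  | Charger | 1574.37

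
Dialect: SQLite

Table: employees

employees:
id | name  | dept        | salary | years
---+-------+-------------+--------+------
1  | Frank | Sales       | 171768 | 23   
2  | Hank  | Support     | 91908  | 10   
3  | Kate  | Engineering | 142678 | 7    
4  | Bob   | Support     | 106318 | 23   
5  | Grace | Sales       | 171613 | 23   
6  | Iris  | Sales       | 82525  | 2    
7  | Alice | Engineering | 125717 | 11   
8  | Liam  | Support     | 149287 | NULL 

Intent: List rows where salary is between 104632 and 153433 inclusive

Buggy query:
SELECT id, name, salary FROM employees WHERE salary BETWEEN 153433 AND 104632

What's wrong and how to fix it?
Bug: BETWEEN expects the lower bound first; with 153433 AND 104632 the range is empty

Fix: Swap the bounds so the smaller value comes first

Corrected query:
SELECT id, name, salary FROM employees WHERE salary BETWEEN 104632 AND 153433

Result:
id | name  | salary
---+-------+-------
3  | Kate  | 142678
4  | Bob   | 106318
7  | Alice | 125717
8  | Liam  | 149287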